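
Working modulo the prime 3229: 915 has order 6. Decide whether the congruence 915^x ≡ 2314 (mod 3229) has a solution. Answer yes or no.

yes

⟨915⟩ has order 6; its elements mod 3229 are {1, 914, 915, 2314, 2315, 3228}.
2314 is in this set.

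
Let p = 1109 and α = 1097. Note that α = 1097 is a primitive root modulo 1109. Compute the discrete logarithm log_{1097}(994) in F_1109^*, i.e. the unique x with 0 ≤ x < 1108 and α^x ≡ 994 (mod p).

Baby-step giant-step with m = ceil(sqrt(1108)) = 34.
Baby table (1097^j mod 1109 for j=0..33):
  0:1  1:1097  2:144  3:490  4:774  5:693  6:556  7:1091
  8:216  9:735  10:52  11:485  12:834  13:1082  14:324  15:548
  16:78  17:173  18:142  19:514  20:486  21:822  22:117  23:814
  24:213  25:771  26:729  27:124  28:730  29:112  30:874  31:602
  32:539  33:186
Giant step factor: 1097^(-34) ≡ 396 (mod 1109).
Scan 994·396^i mod 1109 for i = 0, 1, …:
  i=0: 994   i=1: 1038   i=2: 718   i=3: 424
  i=4: 445   i=5: 998   i=6: 404   i=7: 288
  i=8: 930   i=9: 92   i=10: 944   i=11: 91
  i=12: 548
Match at i=12, j=15: x = 12·34 + 15 = 423.

423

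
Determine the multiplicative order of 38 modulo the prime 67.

6

The order of 38 must divide p − 1 = 66 = 2 · 3 · 11.
Divisors: 1, 2, 3, 6, 11, 22, 33, 66.
Check each in increasing order: 38^1 ≡ 38;  38^2 ≡ 37;  38^3 ≡ 66;  38^6 ≡ 1.
Smallest exponent giving 1 is 6.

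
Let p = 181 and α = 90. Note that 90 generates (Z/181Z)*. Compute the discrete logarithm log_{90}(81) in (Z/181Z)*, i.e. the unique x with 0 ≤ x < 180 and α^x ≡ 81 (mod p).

Baby-step giant-step with m = ceil(sqrt(180)) = 14.
Baby table (90^j mod 181 for j=0..13):
  0:1  1:90  2:136  3:113  4:34  5:164  6:99  7:41
  8:70  9:146  10:108  11:127  12:27  13:77
Giant step factor: 90^(-14) ≡ 94 (mod 181).
Scan 81·94^i mod 181 for i = 0, 1, …:
  i=0: 81   i=1: 12   i=2: 42   i=3: 147
  i=4: 62   i=5: 36   i=6: 126   i=7: 79
  i=8: 5   i=9: 108
Match at i=9, j=10: x = 9·14 + 10 = 136.

136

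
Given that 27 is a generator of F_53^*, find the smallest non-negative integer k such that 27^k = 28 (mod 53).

36

Baby-step giant-step with m = ceil(sqrt(52)) = 8.
Baby table (27^j mod 53 for j=0..7):
  0:1  1:27  2:40  3:20  4:10  5:5  6:29  7:41
Giant step factor: 27^(-8) ≡ 44 (mod 53).
Scan 28·44^i mod 53 for i = 0, 1, …:
  i=0: 28   i=1: 13   i=2: 42   i=3: 46
  i=4: 10
Match at i=4, j=4: k = 4·8 + 4 = 36.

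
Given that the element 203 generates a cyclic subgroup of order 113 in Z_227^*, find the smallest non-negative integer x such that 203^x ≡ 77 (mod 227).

Baby-step giant-step with m = ceil(sqrt(113)) = 11.
Baby table (203^j mod 227 for j=0..10):
  0:1  1:203  2:122  3:23  4:129  5:82  6:75  7:16
  8:70  9:136  10:141
Giant step factor: 203^(-11) ≡ 173 (mod 227).
Scan 77·173^i mod 227 for i = 0, 1, …:
  i=0: 77   i=1: 155   i=2: 29   i=3: 23
Match at i=3, j=3: x = 3·11 + 3 = 36.

36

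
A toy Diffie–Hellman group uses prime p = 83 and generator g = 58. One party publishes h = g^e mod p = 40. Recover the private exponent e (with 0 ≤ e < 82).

78

Baby-step giant-step with m = ceil(sqrt(82)) = 10.
Baby table (58^j mod 83 for j=0..9):
  0:1  1:58  2:44  3:62  4:27  5:72  6:26  7:14
  8:65  9:35
Giant step factor: 58^(-10) ≡ 59 (mod 83).
Scan 40·59^i mod 83 for i = 0, 1, …:
  i=0: 40   i=1: 36   i=2: 49   i=3: 69
  i=4: 4   i=5: 70   i=6: 63   i=7: 65
Match at i=7, j=8: e = 7·10 + 8 = 78.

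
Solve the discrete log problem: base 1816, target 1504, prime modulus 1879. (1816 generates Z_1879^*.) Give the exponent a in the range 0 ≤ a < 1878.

150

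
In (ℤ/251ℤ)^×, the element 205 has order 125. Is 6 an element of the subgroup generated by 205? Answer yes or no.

6 ∈ ⟨205⟩ iff 6^125 ≡ 1 (mod 251), since |⟨205⟩| = 125.
6^125 mod 251 = 250.
Since 250 ≠ 1, 6 does not lie in the subgroup.

no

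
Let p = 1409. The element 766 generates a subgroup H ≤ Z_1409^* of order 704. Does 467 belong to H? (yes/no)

no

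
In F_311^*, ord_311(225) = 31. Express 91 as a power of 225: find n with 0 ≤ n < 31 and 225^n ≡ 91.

27

Successive powers of 225 modulo 311:
  225^0=1  225^1=225  225^2=243  225^3=250  225^4=270  225^5=105
  225^6=300  225^7=13  225^8=126  225^9=49  225^10=140  225^11=89
  225^12=121  225^13=168  225^14=169  225^15=83  225^16=15  225^17=265
  225^18=224  225^19=18  225^20=7  225^21=20  225^22=146  225^23=195
  225^24=24  225^25=113  225^26=234  225^27=91
So 225^27 ≡ 91 (mod 311), giving n = 27.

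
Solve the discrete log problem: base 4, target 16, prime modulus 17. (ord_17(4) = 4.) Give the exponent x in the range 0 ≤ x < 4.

2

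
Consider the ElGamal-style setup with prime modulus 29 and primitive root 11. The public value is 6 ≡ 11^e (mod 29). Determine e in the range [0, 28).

26

Successive powers of 11 modulo 29:
  11^0=1  11^1=11  11^2=5  11^3=26  11^4=25  11^5=14
  11^6=9  11^7=12  11^8=16  11^9=2  11^10=22  11^11=10
  11^12=23  11^13=21  11^14=28  11^15=18  11^16=24  11^17=3
  11^18=4  11^19=15  11^20=20  11^21=17  11^22=13  11^23=27
  11^24=7  11^25=19  11^26=6
So 11^26 ≡ 6 (mod 29), giving e = 26.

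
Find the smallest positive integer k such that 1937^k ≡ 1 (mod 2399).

1199

The order of 1937 must divide p − 1 = 2398 = 2 · 11 · 109.
Divisors: 1, 2, 11, 22, 109, 218, 1199, 2398.
Check each in increasing order: 1937^1 ≡ 1937;  1937^2 ≡ 2332;  1937^11 ≡ 1253;  1937^22 ≡ 1063;  1937^109 ≡ 1127;  1937^218 ≡ 1058;  1937^1199 ≡ 1.
Smallest exponent giving 1 is 1199.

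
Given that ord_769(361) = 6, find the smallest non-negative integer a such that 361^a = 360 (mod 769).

2

Successive powers of 361 modulo 769:
  361^0=1  361^1=361  361^2=360
So 361^2 ≡ 360 (mod 769), giving a = 2.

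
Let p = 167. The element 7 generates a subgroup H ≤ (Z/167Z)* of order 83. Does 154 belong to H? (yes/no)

yes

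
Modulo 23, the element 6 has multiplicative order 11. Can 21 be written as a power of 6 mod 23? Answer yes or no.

no

⟨6⟩ has order 11; its elements mod 23 are {1, 2, 3, 4, 6, 8, 9, 12, 13, 16, 18}.
21 is not in this set.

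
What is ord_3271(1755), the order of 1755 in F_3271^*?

1635

The order of 1755 must divide p − 1 = 3270 = 2 · 3 · 5 · 109.
Divisors: 1, 2, 3, 5, 6, 10, 15, 30, 109, 218, 327, 545, 654, 1090, 1635, 3270.
Check each in increasing order: 1755^1 ≡ 1755;  1755^2 ≡ 2014;  1755^3 ≡ 1890;  1755^5 ≡ 2287;  1755^6 ≡ 168;  1755^10 ≡ 40;  1755^15 ≡ 3163;  1755^30 ≡ 1851;  1755^109 ≡ 1765;  1755^218 ≡ 1233;  1755^327 ≡ 1030;  1755^545 ≡ 842;  1755^654 ≡ 1096;  1755^1090 ≡ 2428;  1755^1635 ≡ 1.
Smallest exponent giving 1 is 1635.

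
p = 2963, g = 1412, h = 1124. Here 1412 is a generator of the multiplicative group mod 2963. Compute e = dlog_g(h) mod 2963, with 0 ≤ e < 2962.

Baby-step giant-step with m = ceil(sqrt(2962)) = 55.
Baby table (1412^j mod 2963 for j=0..54):
  0:1  1:1412  2:2608  3:2450  4:1579  5:1372  6:2425  7:1835
  8:1358  9:435  10:879  11:2614  12:2033  13:2412  14:1257  15:47
  16:1178  17:1093  18:2556  19:138  20:2261  21:1381  22:318  23:1603
  24:2667  25:2794  26:1375  27:735  28:770  29:2782  30:2209  31:2032
  32:1000  33:1612  34:560  35:2562  36:2684  37:131  38:1266  39:903
  40:946  41:2402  42:1952  43:634  44:382  45:118  46:688  47:2555
  48:1689  49:2616  50:1894  51:1702  52:231  53:242  54:959
Giant step factor: 1412^(-55) ≡ 1743 (mod 2963).
Scan 1124·1743^i mod 2963 for i = 0, 1, …:
  i=0: 1124   i=1: 589   i=2: 1429   i=3: 1827
  i=4: 2199   i=5: 1698   i=6: 2540   i=7: 498
  i=8: 2818   i=9: 2083     …   i=15: 1238
  i=16: 770
Match at i=16, j=28: e = 16·55 + 28 = 908.

908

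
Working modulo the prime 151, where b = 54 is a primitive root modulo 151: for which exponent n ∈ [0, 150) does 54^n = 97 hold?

Baby-step giant-step with m = ceil(sqrt(150)) = 13.
Baby table (54^j mod 151 for j=0..12):
  0:1  1:54  2:47  3:122  4:95  5:147  6:86  7:114
  8:116  9:73  10:16  11:109  12:148
Giant step factor: 54^(-13) ≡ 96 (mod 151).
Scan 97·96^i mod 151 for i = 0, 1, …:
  i=0: 97   i=1: 101   i=2: 32   i=3: 52
  i=4: 9   i=5: 109
Match at i=5, j=11: n = 5·13 + 11 = 76.

76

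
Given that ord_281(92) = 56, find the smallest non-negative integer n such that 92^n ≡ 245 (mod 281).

Successive powers of 92 modulo 281:
  92^0=1  92^1=92  92^2=34  92^3=37  92^4=32  92^5=134
  92^6=245
So 92^6 ≡ 245 (mod 281), giving n = 6.

6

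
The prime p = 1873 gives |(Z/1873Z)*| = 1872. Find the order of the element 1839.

1872

The order of 1839 must divide p − 1 = 1872 = 2^4 · 3^2 · 13.
Divisors: 1, 2, 3, 4, 6, 8, 9, 12, 13, 16, 18, 24, 26, 36, 39, 48, 52, 72, 78, 104, 117, 144, 156, 208, 234, 312, 468, 624, 936, 1872.
Check each in increasing order: 1839^1 ≡ 1839;  1839^2 ≡ 1156;  1839^3 ≡ 29;  1839^4 ≡ 887;  1839^6 ≡ 841;  1839^8 ≡ 109;  1839^9 ≡ 40;  1839^12 ≡ 1160;  1839^13 ≡ 1766;  1839^16 ≡ 643;  1839^18 ≡ 1600;  1839^24 ≡ 786;  1839^26 ≡ 211;  1839^36 ≡ 1482;  1839^39 ≡ 1772;  1839^48 ≡ 1579;  1839^52 ≡ 1442;  1839^72 ≡ 1168;  1839^78 ≡ 836;  1839^104 ≡ 334;  1839^117 ≡ 1722;  1839^144 ≡ 680;  1839^156 ≡ 267;  1839^208 ≡ 1049;  1839^234 ≡ 325;  1839^312 ≡ 115;  1839^468 ≡ 737;  1839^624 ≡ 114;  1839^936 ≡ 1872;  1839^1872 ≡ 1.
Smallest exponent giving 1 is 1872.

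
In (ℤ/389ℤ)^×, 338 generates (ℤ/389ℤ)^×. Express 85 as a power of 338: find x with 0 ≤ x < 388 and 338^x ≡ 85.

216

Baby-step giant-step with m = ceil(sqrt(388)) = 20.
Baby table (338^j mod 389 for j=0..19):
  0:1  1:338  2:267  3:387  4:102  5:244  6:4  7:185
  8:290  9:381  10:19  11:198  12:16  13:351  14:382  15:357
  16:76  17:14  18:64  19:237
Giant step factor: 338^(-20) ≡ 125 (mod 389).
Scan 85·125^i mod 389 for i = 0, 1, …:
  i=0: 85   i=1: 122   i=2: 79   i=3: 150
  i=4: 78   i=5: 25   i=6: 13   i=7: 69
  i=8: 67   i=9: 206   i=10: 76
Match at i=10, j=16: x = 10·20 + 16 = 216.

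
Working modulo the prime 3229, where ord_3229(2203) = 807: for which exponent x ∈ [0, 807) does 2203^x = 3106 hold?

639

Baby-step giant-step with m = ceil(sqrt(807)) = 29.
Baby table (2203^j mod 3229 for j=0..28):
  0:1  1:2203  2:22  3:31  4:484  5:682  6:961  7:2088
  8:1768  9:730  10:148  11:3144  12:27  13:1359  14:594  15:837
  16:152  17:2269  18:115  19:1483  20:2530  21:336  22:767  23:934
  24:729  25:1174  26:3122  27:3225  28:875
Giant step factor: 2203^(-29) ≡ 477 (mod 3229).
Scan 3106·477^i mod 3229 for i = 0, 1, …:
  i=0: 3106   i=1: 2680   i=2: 2905   i=3: 444
  i=4: 1903   i=5: 382   i=6: 1390   i=7: 1085
  i=8: 905   i=9: 2228     …   i=21: 3105
  i=22: 2203
Match at i=22, j=1: x = 22·29 + 1 = 639.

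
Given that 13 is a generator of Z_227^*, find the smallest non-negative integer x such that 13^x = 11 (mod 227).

182

Baby-step giant-step with m = ceil(sqrt(226)) = 16.
Baby table (13^j mod 227 for j=0..15):
  0:1  1:13  2:169  3:154  4:186  5:148  6:108  7:42
  8:92  9:61  10:112  11:94  12:87  13:223  14:175  15:5
Giant step factor: 13^(-16) ≡ 7 (mod 227).
Scan 11·7^i mod 227 for i = 0, 1, …:
  i=0: 11   i=1: 77   i=2: 85   i=3: 141
  i=4: 79   i=5: 99   i=6: 12   i=7: 84
  i=8: 134   i=9: 30   i=10: 210   i=11: 108
Match at i=11, j=6: x = 11·16 + 6 = 182.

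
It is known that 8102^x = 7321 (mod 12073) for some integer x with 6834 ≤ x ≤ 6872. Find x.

Compute 8102^6834 mod 12073 = 8396, then multiply by 8102 repeatedly:
  8102^6834=8396  8102^6835=5110  8102^6836=2903  8102^6837=1902  8102^6838=4856
  8102^6839=9478  8102^6840=6476  8102^6841=11367  8102^6842=2590  8102^6843=1306
  8102^6844=5264  8102^6845=7092  8102^6846=3977  8102^6847=10890  8102^6848=1296
  8102^6849=8755  8102^6850=4135  8102^6851=11268  8102^6852=9383  8102^6853=9458
  8102^6854=1385  8102^6855=5453  8102^6856=5099  8102^6857=10365  8102^6858=9515
  8102^6859=4425  8102^6860=6613  8102^6861=10625  8102^6862=3260  8102^6863=8869
  8102^6864=10215  8102^6865=1515  8102^6866=8362  8102^6867=7321
Found 7321 at exponent 6867.

6867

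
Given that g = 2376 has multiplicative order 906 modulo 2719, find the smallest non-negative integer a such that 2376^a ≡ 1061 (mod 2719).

421

Baby-step giant-step with m = ceil(sqrt(906)) = 31.
Baby table (2376^j mod 2719 for j=0..30):
  0:1  1:2376  2:732  3:1791  4:181  5:454  6:1980  7:610
  8:133  9:604  10:2191  11:1650  12:2321  13:564  14:2316  15:2279
  16:1375  17:1481  18:470  19:1930  20:1446  21:1599  22:781  23:1298
  24:702  25:1205  26:2692  27:1104  28:1988  29:585  30:551
Giant step factor: 2376^(-31) ≡ 2296 (mod 2719).
Scan 1061·2296^i mod 2719 for i = 0, 1, …:
  i=0: 1061   i=1: 2551   i=2: 370   i=3: 1192
  i=4: 1518   i=5: 2289   i=6: 2436   i=7: 73
  i=8: 1749   i=9: 2460   i=10: 797   i=11: 25
  i=12: 301   i=13: 470
Match at i=13, j=18: a = 13·31 + 18 = 421.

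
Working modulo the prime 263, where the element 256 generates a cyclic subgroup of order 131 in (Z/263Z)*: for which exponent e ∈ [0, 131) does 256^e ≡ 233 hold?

Successive powers of 256 modulo 263:
  256^0=1  256^1=256  256^2=49  256^3=183  256^4=34  256^5=25
  256^6=88  256^7=173  256^8=104  256^9=61  256^10=99  256^11=96
  256^12=117  256^13=233
So 256^13 ≡ 233 (mod 263), giving e = 13.

13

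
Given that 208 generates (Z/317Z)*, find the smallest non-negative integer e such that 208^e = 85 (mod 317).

Baby-step giant-step with m = ceil(sqrt(316)) = 18.
Baby table (208^j mod 317 for j=0..17):
  0:1  1:208  2:152  3:233  4:280  5:229  6:82  7:255
  8:101  9:86  10:136  11:75  12:67  13:305  14:40  15:78
  16:57  17:127
Giant step factor: 208^(-18) ≡ 157 (mod 317).
Scan 85·157^i mod 317 for i = 0, 1, …:
  i=0: 85   i=1: 31   i=2: 112   i=3: 149
  i=4: 252   i=5: 256   i=6: 250   i=7: 259
  i=8: 87   i=9: 28     …   i=14: 144
  i=15: 101
Match at i=15, j=8: e = 15·18 + 8 = 278.

278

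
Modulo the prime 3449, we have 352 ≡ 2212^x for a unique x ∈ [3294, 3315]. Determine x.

3297

Compute 2212^3294 mod 3449 = 805, then multiply by 2212 repeatedly:
  2212^3294=805  2212^3295=976  2212^3296=3287  2212^3297=352
Found 352 at exponent 3297.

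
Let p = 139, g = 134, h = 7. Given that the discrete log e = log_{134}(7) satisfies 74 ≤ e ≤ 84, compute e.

76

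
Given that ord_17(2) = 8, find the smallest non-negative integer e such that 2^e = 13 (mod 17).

Successive powers of 2 modulo 17:
  2^0=1  2^1=2  2^2=4  2^3=8  2^4=16  2^5=15
  2^6=13
So 2^6 ≡ 13 (mod 17), giving e = 6.

6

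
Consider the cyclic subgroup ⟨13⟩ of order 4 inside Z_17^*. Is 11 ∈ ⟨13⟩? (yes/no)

⟨13⟩ has order 4; its elements mod 17 are {1, 4, 13, 16}.
11 is not in this set.

no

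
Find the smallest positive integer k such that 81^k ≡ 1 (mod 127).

The order of 81 must divide p − 1 = 126 = 2 · 3^2 · 7.
Divisors: 1, 2, 3, 6, 7, 9, 14, 18, 21, 42, 63, 126.
Check each in increasing order: 81^1 ≡ 81;  81^2 ≡ 84;  81^3 ≡ 73;  81^6 ≡ 122;  81^7 ≡ 103;  81^9 ≡ 16;  81^14 ≡ 68;  81^18 ≡ 2;  81^21 ≡ 19;  81^42 ≡ 107;  81^63 ≡ 1.
Smallest exponent giving 1 is 63.

63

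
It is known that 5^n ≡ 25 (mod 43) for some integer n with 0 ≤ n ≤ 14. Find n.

Compute 5^0 mod 43 = 1, then multiply by 5 repeatedly:
  5^0=1  5^1=5  5^2=25
Found 25 at exponent 2.

2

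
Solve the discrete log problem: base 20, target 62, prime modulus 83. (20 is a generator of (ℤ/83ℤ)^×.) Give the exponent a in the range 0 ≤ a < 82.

Baby-step giant-step with m = ceil(sqrt(82)) = 10.
Baby table (20^j mod 83 for j=0..9):
  0:1  1:20  2:68  3:32  4:59  5:18  6:28  7:62
  8:78  9:66
Giant step factor: 20^(-10) ≡ 31 (mod 83).
Scan 62·31^i mod 83 for i = 0, 1, …:
  i=0: 62
Match at i=0, j=7: a = 0·10 + 7 = 7.

7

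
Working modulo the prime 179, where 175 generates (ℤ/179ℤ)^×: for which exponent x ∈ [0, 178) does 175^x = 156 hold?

112

Baby-step giant-step with m = ceil(sqrt(178)) = 14.
Baby table (175^j mod 179 for j=0..13):
  0:1  1:175  2:16  3:115  4:77  5:50  6:158  7:84
  8:22  9:91  10:173  11:24  12:83  13:26
Giant step factor: 175^(-14) ≡ 74 (mod 179).
Scan 156·74^i mod 179 for i = 0, 1, …:
  i=0: 156   i=1: 88   i=2: 68   i=3: 20
  i=4: 48   i=5: 151   i=6: 76   i=7: 75
  i=8: 1
Match at i=8, j=0: x = 8·14 + 0 = 112.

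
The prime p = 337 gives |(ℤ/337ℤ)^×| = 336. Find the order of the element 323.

168

The order of 323 must divide p − 1 = 336 = 2^4 · 3 · 7.
Divisors: 1, 2, 3, 4, 6, 7, 8, 12, 14, 16, 21, 24, 28, 42, 48, 56, 84, 112, 168, 336.
Check each in increasing order: 323^1 ≡ 323;  323^2 ≡ 196;  323^3 ≡ 289;  323^4 ≡ 335;  323^6 ≡ 282;  323^7 ≡ 96;  323^8 ≡ 4;  323^12 ≡ 329;  323^14 ≡ 117;  323^16 ≡ 16;  323^21 ≡ 111;  323^24 ≡ 64;  323^28 ≡ 209;  323^42 ≡ 189;  323^48 ≡ 52;  323^56 ≡ 208;  323^84 ≡ 336;  323^112 ≡ 128;  323^168 ≡ 1.
Smallest exponent giving 1 is 168.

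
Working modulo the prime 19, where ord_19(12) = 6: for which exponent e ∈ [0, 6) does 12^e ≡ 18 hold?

Successive powers of 12 modulo 19:
  12^0=1  12^1=12  12^2=11  12^3=18
So 12^3 ≡ 18 (mod 19), giving e = 3.

3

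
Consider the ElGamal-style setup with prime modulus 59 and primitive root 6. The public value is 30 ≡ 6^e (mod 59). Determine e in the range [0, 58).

25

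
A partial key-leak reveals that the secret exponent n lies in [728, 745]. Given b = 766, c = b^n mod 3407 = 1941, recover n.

Compute 766^728 mod 3407 = 1329, then multiply by 766 repeatedly:
  766^728=1329  766^729=2728  766^730=1157  766^731=442  766^732=1279
  766^733=1905  766^734=1034  766^735=1620  766^736=772  766^737=1941
Found 1941 at exponent 737.

737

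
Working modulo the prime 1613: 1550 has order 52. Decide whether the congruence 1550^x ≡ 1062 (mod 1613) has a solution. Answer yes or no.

1062 ∈ ⟨1550⟩ iff 1062^52 ≡ 1 (mod 1613), since |⟨1550⟩| = 52.
1062^52 mod 1613 = 376.
Since 376 ≠ 1, 1062 does not lie in the subgroup.

no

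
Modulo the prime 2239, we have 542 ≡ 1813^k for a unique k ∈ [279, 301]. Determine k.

294

Compute 1813^279 mod 2239 = 2148, then multiply by 1813 repeatedly:
  1813^279=2148  1813^280=703  1813^281=548  1813^282=1647  1813^283=1424
  1813^284=145  1813^285=922  1813^286=1292  1813^287=402  1813^288=1151
  1813^289=15  1813^290=327  1813^291=1755  1813^292=196  1813^293=1586
  1813^294=542
Found 542 at exponent 294.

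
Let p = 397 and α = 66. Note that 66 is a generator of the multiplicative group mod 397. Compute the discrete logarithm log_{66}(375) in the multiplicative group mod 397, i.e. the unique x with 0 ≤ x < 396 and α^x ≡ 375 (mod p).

Baby-step giant-step with m = ceil(sqrt(396)) = 20.
Baby table (66^j mod 397 for j=0..19):
  0:1  1:66  2:386  3:68  4:121  5:46  6:257  7:288
  8:349  9:8  10:131  11:309  12:147  13:174  14:368  15:71
  16:319  17:13  18:64  19:254
Giant step factor: 66^(-20) ≡ 75 (mod 397).
Scan 375·75^i mod 397 for i = 0, 1, …:
  i=0: 375   i=1: 335   i=2: 114   i=3: 213
  i=4: 95   i=5: 376   i=6: 13
Match at i=6, j=17: x = 6·20 + 17 = 137.

137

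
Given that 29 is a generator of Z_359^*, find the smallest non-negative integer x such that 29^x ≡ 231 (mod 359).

95

Baby-step giant-step with m = ceil(sqrt(358)) = 19.
Baby table (29^j mod 359 for j=0..18):
  0:1  1:29  2:123  3:336  4:51  5:43  6:170  7:263
  8:88  9:39  10:54  11:130  12:180  13:194  14:241  15:168
  16:205  17:201  18:85
Giant step factor: 29^(-19) ≡ 172 (mod 359).
Scan 231·172^i mod 359 for i = 0, 1, …:
  i=0: 231   i=1: 242   i=2: 339   i=3: 150
  i=4: 311   i=5: 1
Match at i=5, j=0: x = 5·19 + 0 = 95.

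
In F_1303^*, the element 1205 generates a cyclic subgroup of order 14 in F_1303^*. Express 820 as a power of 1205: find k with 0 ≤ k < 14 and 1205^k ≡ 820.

9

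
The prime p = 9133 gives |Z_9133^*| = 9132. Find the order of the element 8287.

The order of 8287 must divide p − 1 = 9132 = 2^2 · 3 · 761.
Divisors: 1, 2, 3, 4, 6, 12, 761, 1522, 2283, 3044, 4566, 9132.
Check each in increasing order: 8287^1 ≡ 8287;  8287^2 ≡ 3342;  8287^3 ≡ 3898;  8287^4 ≡ 8438;  8287^6 ≡ 6225;  8287^12 ≡ 8439;  8287^761 ≡ 1.
Smallest exponent giving 1 is 761.

761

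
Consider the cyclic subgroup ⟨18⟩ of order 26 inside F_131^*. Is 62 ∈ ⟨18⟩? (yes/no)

62 ∈ ⟨18⟩ iff 62^26 ≡ 1 (mod 131), since |⟨18⟩| = 26.
62^26 mod 131 = 1.
Since 1 = 1, 62 lies in the subgroup.

yes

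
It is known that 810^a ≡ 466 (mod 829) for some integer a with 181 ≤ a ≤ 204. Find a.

202

Compute 810^181 mod 829 = 149, then multiply by 810 repeatedly:
  810^181=149  810^182=485  810^183=733  810^184=166  810^185=162
  810^186=238  810^187=452  810^188=531  810^189=688  810^190=192
  810^191=497  810^192=505  810^193=353  810^194=754  810^195=596
  810^196=282  810^197=445  810^198=664  810^199=648  810^200=123
  810^201=150  810^202=466
Found 466 at exponent 202.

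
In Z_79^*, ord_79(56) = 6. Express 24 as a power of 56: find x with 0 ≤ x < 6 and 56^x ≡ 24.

5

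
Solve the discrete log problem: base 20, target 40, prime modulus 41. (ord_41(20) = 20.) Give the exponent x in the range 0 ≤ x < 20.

10

Successive powers of 20 modulo 41:
  20^0=1  20^1=20  20^2=31  20^3=5  20^4=18  20^5=32
  20^6=25  20^7=8  20^8=37  20^9=2  20^10=40
So 20^10 ≡ 40 (mod 41), giving x = 10.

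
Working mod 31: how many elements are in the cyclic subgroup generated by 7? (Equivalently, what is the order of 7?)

15

The order of 7 must divide p − 1 = 30 = 2 · 3 · 5.
Divisors: 1, 2, 3, 5, 6, 10, 15, 30.
Check each in increasing order: 7^1 ≡ 7;  7^2 ≡ 18;  7^3 ≡ 2;  7^5 ≡ 5;  7^6 ≡ 4;  7^10 ≡ 25;  7^15 ≡ 1.
Smallest exponent giving 1 is 15.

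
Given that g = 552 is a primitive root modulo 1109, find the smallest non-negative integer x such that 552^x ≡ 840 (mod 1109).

313

Baby-step giant-step with m = ceil(sqrt(1108)) = 34.
Baby table (552^j mod 1109 for j=0..33):
  0:1  1:552  2:838  3:123  4:247  5:1046  6:712  7:438
  8:14  9:1074  10:642  11:613  12:131  13:227  14:1096  15:587
  16:196  17:619  18:116  19:819  20:725  21:960  22:927  23:455
  24:526  25:903  26:515  27:376  28:169  29:132  30:779  31:825
  32:710  33:443
Giant step factor: 552^(-34) ≡ 740 (mod 1109).
Scan 840·740^i mod 1109 for i = 0, 1, …:
  i=0: 840   i=1: 560   i=2: 743   i=3: 865
  i=4: 207   i=5: 138   i=6: 92   i=7: 431
  i=8: 657   i=9: 438
Match at i=9, j=7: x = 9·34 + 7 = 313.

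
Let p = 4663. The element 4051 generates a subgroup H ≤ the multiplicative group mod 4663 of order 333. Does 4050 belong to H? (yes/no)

no

4050 ∈ ⟨4051⟩ iff 4050^333 ≡ 1 (mod 4663), since |⟨4051⟩| = 333.
4050^333 mod 4663 = 4072.
Since 4072 ≠ 1, 4050 does not lie in the subgroup.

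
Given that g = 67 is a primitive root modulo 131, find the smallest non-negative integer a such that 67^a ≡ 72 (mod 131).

Baby-step giant-step with m = ceil(sqrt(130)) = 12.
Baby table (67^j mod 131 for j=0..11):
  0:1  1:67  2:35  3:118  4:46  5:69  6:38  7:57
  8:20  9:30  10:45  11:2
Giant step factor: 67^(-12) ≡ 44 (mod 131).
Scan 72·44^i mod 131 for i = 0, 1, …:
  i=0: 72   i=1: 24   i=2: 8   i=3: 90
  i=4: 30
Match at i=4, j=9: a = 4·12 + 9 = 57.

57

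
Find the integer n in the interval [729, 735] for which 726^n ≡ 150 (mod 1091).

733

Compute 726^729 mod 1091 = 789, then multiply by 726 repeatedly:
  726^729=789  726^730=39  726^731=1039  726^732=433  726^733=150
Found 150 at exponent 733.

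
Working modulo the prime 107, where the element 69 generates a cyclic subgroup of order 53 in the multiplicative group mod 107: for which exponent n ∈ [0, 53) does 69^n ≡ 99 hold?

Baby-step giant-step with m = ceil(sqrt(53)) = 8.
Baby table (69^j mod 107 for j=0..7):
  0:1  1:69  2:53  3:19  4:27  5:44  6:40  7:85
Giant step factor: 69^(-8) ≡ 16 (mod 107).
Scan 99·16^i mod 107 for i = 0, 1, …:
  i=0: 99   i=1: 86   i=2: 92   i=3: 81
  i=4: 12   i=5: 85
Match at i=5, j=7: n = 5·8 + 7 = 47.

47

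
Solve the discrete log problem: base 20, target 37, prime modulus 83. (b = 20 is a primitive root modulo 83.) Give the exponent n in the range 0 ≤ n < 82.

12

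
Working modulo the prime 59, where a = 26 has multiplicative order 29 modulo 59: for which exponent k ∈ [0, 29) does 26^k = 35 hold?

27

Successive powers of 26 modulo 59:
  26^0=1  26^1=26  26^2=27  26^3=53  26^4=21  26^5=15
  26^6=36  26^7=51  26^8=28  26^9=20  26^10=48  26^11=9
  26^12=57  26^13=7  26^14=5  26^15=12  26^16=17  26^17=29
  26^18=46  26^19=16  26^20=3  26^21=19  26^22=22  26^23=41
  26^24=4  26^25=45  26^26=49  26^27=35
So 26^27 ≡ 35 (mod 59), giving k = 27.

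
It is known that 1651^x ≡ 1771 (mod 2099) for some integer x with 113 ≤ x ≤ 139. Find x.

114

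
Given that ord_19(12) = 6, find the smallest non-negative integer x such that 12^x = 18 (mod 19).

Successive powers of 12 modulo 19:
  12^0=1  12^1=12  12^2=11  12^3=18
So 12^3 ≡ 18 (mod 19), giving x = 3.

3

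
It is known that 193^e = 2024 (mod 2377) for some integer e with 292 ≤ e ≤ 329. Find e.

304

Compute 193^292 mod 2377 = 2044, then multiply by 193 repeatedly:
  193^292=2044  193^293=2287  193^294=1646  193^295=1537  193^296=1893
  193^297=1668  193^298=1029  193^299=1306  193^300=96  193^301=1889
  193^302=896  193^303=1784  193^304=2024
Found 2024 at exponent 304.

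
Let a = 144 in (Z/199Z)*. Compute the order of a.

The order of 144 must divide p − 1 = 198 = 2 · 3^2 · 11.
Divisors: 1, 2, 3, 6, 9, 11, 18, 22, 33, 66, 99, 198.
Check each in increasing order: 144^1 ≡ 144;  144^2 ≡ 40;  144^3 ≡ 188;  144^6 ≡ 121;  144^9 ≡ 62;  144^11 ≡ 92;  144^18 ≡ 63;  144^22 ≡ 106;  144^33 ≡ 1.
Smallest exponent giving 1 is 33.

33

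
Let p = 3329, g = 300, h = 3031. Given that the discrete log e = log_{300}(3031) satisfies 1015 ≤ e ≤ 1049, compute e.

1041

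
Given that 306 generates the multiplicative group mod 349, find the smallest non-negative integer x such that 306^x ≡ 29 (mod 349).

Baby-step giant-step with m = ceil(sqrt(348)) = 19.
Baby table (306^j mod 349 for j=0..18):
  0:1  1:306  2:104  3:65  4:346  5:129  6:37  7:154
  8:9  9:311  10:238  11:236  12:322  13:114  14:333  15:339
  16:81  17:7  18:48
Giant step factor: 306^(-19) ≡ 128 (mod 349).
Scan 29·128^i mod 349 for i = 0, 1, …:
  i=0: 29   i=1: 222   i=2: 147   i=3: 319
  i=4: 348   i=5: 221   i=6: 19   i=7: 338
  i=8: 337   i=9: 209   i=10: 228   i=11: 217
  i=12: 205   i=13: 65
Match at i=13, j=3: x = 13·19 + 3 = 250.

250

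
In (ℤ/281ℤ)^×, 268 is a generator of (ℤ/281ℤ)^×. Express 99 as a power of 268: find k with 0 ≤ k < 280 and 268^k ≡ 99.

75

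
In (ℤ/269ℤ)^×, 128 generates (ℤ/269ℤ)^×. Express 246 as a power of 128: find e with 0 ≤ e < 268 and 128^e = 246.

Successive powers of 128 modulo 269:
  128^0=1  128^1=128  128^2=244  128^3=28  128^4=87  128^5=107
  128^6=246
So 128^6 ≡ 246 (mod 269), giving e = 6.

6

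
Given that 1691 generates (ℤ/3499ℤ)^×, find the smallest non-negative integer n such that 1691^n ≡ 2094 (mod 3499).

Baby-step giant-step with m = ceil(sqrt(3498)) = 60.
Baby table (1691^j mod 3499 for j=0..59):
  0:1  1:1691  2:798  3:2303  4:3485  5:819  6:2824  7:2748
  8:196  9:2530  10:2452  11:17  12:755  13:3069  14:662  15:3261
  16:3426  17:2521  18:1229  19:3332  20:1022  21:3195  22:289  23:2338
  24:3187  25:757  26:2952  27:2258  28:869  29:3398  30:660  31:3378
  32:1830  33:1414  34:1257  35:1694  36:2372  37:1198  38:3396  39:777
  40:1782  41:723  42:1442  43:3118  44:3044  45:375  46:806  47:1835
  48:2871  49:1748  50:2712  51:2302  52:1794  53:21  54:521  55:2762
  56:2876  57:3205  58:3203  59:3320
Giant step factor: 1691^(-60) ≡ 343 (mod 3499).
Scan 2094·343^i mod 3499 for i = 0, 1, …:
  i=0: 2094   i=1: 947   i=2: 2913   i=3: 1944
  i=4: 1982   i=5: 1020   i=6: 3459   i=7: 276
  i=8: 195   i=9: 404     …   i=19: 1724
  i=20: 1
Match at i=20, j=0: n = 20·60 + 0 = 1200.

1200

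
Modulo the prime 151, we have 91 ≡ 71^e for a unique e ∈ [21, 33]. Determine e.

24

Compute 71^21 mod 151 = 28, then multiply by 71 repeatedly:
  71^21=28  71^22=25  71^23=114  71^24=91
Found 91 at exponent 24.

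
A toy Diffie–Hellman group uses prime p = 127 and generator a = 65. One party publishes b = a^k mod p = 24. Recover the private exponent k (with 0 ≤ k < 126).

Baby-step giant-step with m = ceil(sqrt(126)) = 12.
Baby table (65^j mod 127 for j=0..11):
  0:1  1:65  2:34  3:51  4:13  5:83  6:61  7:28
  8:42  9:63  10:31  11:110
Giant step factor: 65^(-12) ≡ 117 (mod 127).
Scan 24·117^i mod 127 for i = 0, 1, …:
  i=0: 24   i=1: 14   i=2: 114   i=3: 3
  i=4: 97   i=5: 46   i=6: 48   i=7: 28
Match at i=7, j=7: k = 7·12 + 7 = 91.

91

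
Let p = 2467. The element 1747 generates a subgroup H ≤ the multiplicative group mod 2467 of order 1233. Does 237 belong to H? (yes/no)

yes

237 ∈ ⟨1747⟩ iff 237^1233 ≡ 1 (mod 2467), since |⟨1747⟩| = 1233.
237^1233 mod 2467 = 1.
Since 1 = 1, 237 lies in the subgroup.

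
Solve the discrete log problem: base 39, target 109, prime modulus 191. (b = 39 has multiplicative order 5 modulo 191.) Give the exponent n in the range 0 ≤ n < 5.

3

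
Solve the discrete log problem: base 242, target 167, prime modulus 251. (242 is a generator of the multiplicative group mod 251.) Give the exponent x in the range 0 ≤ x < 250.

187

Baby-step giant-step with m = ceil(sqrt(250)) = 16.
Baby table (242^j mod 251 for j=0..15):
  0:1  1:242  2:81  3:24  4:35  5:187  6:74  7:87
  8:221  9:19  10:80  11:33  12:205  13:163  14:39  15:151
Giant step factor: 242^(-16) ≡ 181 (mod 251).
Scan 167·181^i mod 251 for i = 0, 1, …:
  i=0: 167   i=1: 107   i=2: 40   i=3: 212
  i=4: 220   i=5: 162   i=6: 206   i=7: 138
  i=8: 129   i=9: 6   i=10: 82   i=11: 33
Match at i=11, j=11: x = 11·16 + 11 = 187.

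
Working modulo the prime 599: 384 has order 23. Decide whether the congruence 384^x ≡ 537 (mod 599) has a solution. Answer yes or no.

⟨384⟩ has order 23; its elements mod 599 are {1, 18, 39, 57, 102, 103, 151, 221, 233, 254, 322, 323, 324, 379, 384, 405, 423, 426, 427, 441, 480, 498, 578}.
537 is not in this set.

no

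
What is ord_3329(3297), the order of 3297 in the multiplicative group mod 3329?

1664

The order of 3297 must divide p − 1 = 3328 = 2^8 · 13.
Divisors: 1, 2, 4, 8, 13, 16, 26, 32, 52, 64, 104, 128, 208, 256, 416, 832, 1664, 3328.
Check each in increasing order: 3297^1 ≡ 3297;  3297^2 ≡ 1024;  3297^4 ≡ 3270;  3297^8 ≡ 152;  3297^13 ≡ 682;  3297^16 ≡ 3130;  3297^26 ≡ 2393;  3297^32 ≡ 2982;  3297^52 ≡ 569;  3297^64 ≡ 565;  3297^104 ≡ 848;  3297^128 ≡ 2970;  3297^208 ≡ 40;  3297^256 ≡ 2379;  3297^416 ≡ 1600;  3297^832 ≡ 3328;  3297^1664 ≡ 1.
Smallest exponent giving 1 is 1664.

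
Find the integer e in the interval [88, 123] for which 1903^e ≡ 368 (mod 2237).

Compute 1903^88 mod 2237 = 625, then multiply by 1903 repeatedly:
  1903^88=625  1903^89=1528  1903^90=1921  1903^91=405  1903^92=1187
  1903^93=1728  1903^94=2231  1903^95=2004  1903^96=1764  1903^97=1392
  1903^98=368
Found 368 at exponent 98.

98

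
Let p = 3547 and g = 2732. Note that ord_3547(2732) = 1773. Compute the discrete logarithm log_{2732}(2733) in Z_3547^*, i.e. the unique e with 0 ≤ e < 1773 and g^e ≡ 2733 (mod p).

1254

Baby-step giant-step with m = ceil(sqrt(1773)) = 43.
Baby table (2732^j mod 3547 for j=0..42):
  0:1  1:2732  2:936  3:3312  4:3534  5:3501  6:2020  7:3055
  8:169  9:598  10:2116  11:2849  12:1350  13:2867  14:868  15:1980
  16:185  17:1746  18:2904  19:2636  20:1142  21:2131  22:1265  23:1202
  24:2889  25:673  26:1290  27:2109  28:1460  29:1892  30:965  31:959
  32:2302  33:233  34:1643  35:1721  36:1997  37:518  38:3470  39:2456
  40:2415  41:360  42:1001
Giant step factor: 2732^(-43) ≡ 2128 (mod 3547).
Scan 2733·2128^i mod 3547 for i = 0, 1, …:
  i=0: 2733   i=1: 2291   i=2: 1670   i=3: 3213
  i=4: 2195   i=5: 3108   i=6: 2216   i=7: 1685
  i=8: 3210   i=9: 2905     …   i=28: 2460
  i=29: 3055
Match at i=29, j=7: e = 29·43 + 7 = 1254.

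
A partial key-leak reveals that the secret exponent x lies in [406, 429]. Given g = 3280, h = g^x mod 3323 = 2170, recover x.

426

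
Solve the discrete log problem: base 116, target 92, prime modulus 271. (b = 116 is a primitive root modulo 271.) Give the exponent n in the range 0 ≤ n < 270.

31

Baby-step giant-step with m = ceil(sqrt(270)) = 17.
Baby table (116^j mod 271 for j=0..16):
  0:1  1:116  2:177  3:207  4:164  5:54  6:31  7:73
  8:67  9:184  10:206  11:48  12:148  13:95  14:180  15:13
  16:153
Giant step factor: 116^(-17) ≡ 108 (mod 271).
Scan 92·108^i mod 271 for i = 0, 1, …:
  i=0: 92   i=1: 180
Match at i=1, j=14: n = 1·17 + 14 = 31.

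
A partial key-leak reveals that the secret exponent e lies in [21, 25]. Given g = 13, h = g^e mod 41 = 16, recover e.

24

Compute 13^21 mod 41 = 28, then multiply by 13 repeatedly:
  13^21=28  13^22=36  13^23=17  13^24=16
Found 16 at exponent 24.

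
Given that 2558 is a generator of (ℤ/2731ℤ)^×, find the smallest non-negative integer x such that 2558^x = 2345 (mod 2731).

Baby-step giant-step with m = ceil(sqrt(2730)) = 53.
Baby table (2558^j mod 2731 for j=0..52):
  0:1  1:2558  2:2619  3:259  4:1620  5:1033  6:1537  7:1737
  8:2640  9:2088  10:1999  11:1010  12:54  13:1582  14:2145  15:331
  16:88  17:1162  18:1068  19:944  20:548  21:781  22:1437  23:2651
  24:185  25:767  26:1128  27:1488  28:2021  29:2666  30:321  31:1818
  32:2282  33:1209  34:1130  35:1142  36:1797  37:453  38:830  39:1153
  40:2625  41:1952  42:948  43:2587  44:333  45:2473  46:938  47:1586
  48:1453  49:2614  50:1124  51:2180  52:2469
Giant step factor: 2558^(-53) ≡ 635 (mod 2731).
Scan 2345·635^i mod 2731 for i = 0, 1, …:
  i=0: 2345   i=1: 680   i=2: 302   i=3: 600
  i=4: 1391   i=5: 1172   i=6: 1388   i=7: 1998
  i=8: 1546   i=9: 1281   i=10: 2328   i=11: 809
  i=12: 287   i=13: 1999
Match at i=13, j=10: x = 13·53 + 10 = 699.

699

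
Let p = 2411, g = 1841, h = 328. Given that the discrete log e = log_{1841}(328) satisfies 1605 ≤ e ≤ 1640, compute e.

Compute 1841^1605 mod 2411 = 61, then multiply by 1841 repeatedly:
  1841^1605=61  1841^1606=1395  1841^1607=480  1841^1608=1254  1841^1609=1287
  1841^1610=1765  1841^1611=1748  1841^1612=1794  1841^1613=2095  1841^1614=1706
  1841^1615=1624  1841^1616=144  1841^1617=2305  1841^1618=145  1841^1619=1735
  1841^1620=1971  1841^1621=56  1841^1622=1834  1841^1623=994  1841^1624=5
  1841^1625=1972  1841^1626=1897  1841^1627=1249  1841^1628=1726  1841^1629=2279
  1841^1630=499  1841^1631=68  1841^1632=2227  1841^1633=1207  1841^1634=1556
  1841^1635=328
Found 328 at exponent 1635.

1635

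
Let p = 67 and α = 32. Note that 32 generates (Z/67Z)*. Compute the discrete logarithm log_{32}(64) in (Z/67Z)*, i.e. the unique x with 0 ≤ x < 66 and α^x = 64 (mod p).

Baby-step giant-step with m = ceil(sqrt(66)) = 9.
Baby table (32^j mod 67 for j=0..8):
  0:1  1:32  2:19  3:5  4:26  5:28  6:25  7:63
  8:6
Giant step factor: 32^(-9) ≡ 52 (mod 67).
Scan 64·52^i mod 67 for i = 0, 1, …:
  i=0: 64   i=1: 45   i=2: 62   i=3: 8
  i=4: 14   i=5: 58   i=6: 1
Match at i=6, j=0: x = 6·9 + 0 = 54.

54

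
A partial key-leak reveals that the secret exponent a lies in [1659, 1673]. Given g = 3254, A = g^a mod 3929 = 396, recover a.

1669

Compute 3254^1659 mod 3929 = 1653, then multiply by 3254 repeatedly:
  3254^1659=1653  3254^1660=61  3254^1661=2044  3254^1662=3308  3254^1663=2701
  3254^1664=3810  3254^1665=1745  3254^1666=825  3254^1667=1043  3254^1668=3195
  3254^1669=396
Found 396 at exponent 1669.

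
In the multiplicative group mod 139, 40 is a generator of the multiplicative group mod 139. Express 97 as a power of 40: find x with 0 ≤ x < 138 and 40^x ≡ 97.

115

Baby-step giant-step with m = ceil(sqrt(138)) = 12.
Baby table (40^j mod 139 for j=0..11):
  0:1  1:40  2:71  3:60  4:37  5:90  6:125  7:135
  8:118  9:133  10:38  11:130
Giant step factor: 40^(-12) ≡ 100 (mod 139).
Scan 97·100^i mod 139 for i = 0, 1, …:
  i=0: 97   i=1: 109   i=2: 58   i=3: 101
  i=4: 92   i=5: 26   i=6: 98   i=7: 70
  i=8: 50   i=9: 135
Match at i=9, j=7: x = 9·12 + 7 = 115.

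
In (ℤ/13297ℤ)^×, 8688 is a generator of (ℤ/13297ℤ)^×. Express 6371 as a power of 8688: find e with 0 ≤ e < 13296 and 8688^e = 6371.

676

Baby-step giant-step with m = ceil(sqrt(13296)) = 116.
Baby table (8688^j mod 13297 for j=0..115):
  0:1  1:8688  2:7572  3:5277  4:11817  5:13256  6:2811  7:8676
  8:9692  9:7492  10:1681  11:4422  12:3303  13:1538  14:11956  15:10861
  16:4856  17:10844  18:3427  19:1793  20:6797  21:359  22:7494  23:5760
  24:6269  25:560  26:11875  27:11874  28:3186  29:8911  30:3634  31:5114
  32:5155  33:2344  34:6965  35:10570  36:3078  37:1397  38:10272  39:6969
  40:5431  41:6772  42:9208  43:4352  44:6805  45:3378  46:1585  47:8085
  48:7726  49:232  50:7769  51:1500  52:940  53:2362  54:3785  55:599
  56:4985  57:1351  58:9534  59:4379  60:2035  61:8367  62:11094  63:8016
  64:6619  65:9644  66:2675  67:10541  68:3769  69:7858  70:3506  71:9998
  72:6620  73:5035  74:10247  75:2521  76:2289  77:7817  78:6317  79:5377
  80:3015  81:12527  82:11928  83:6943  84:5592  85:9355  86:4976  87:2941
  88:7871  89:10074  90:2058  91:8736  92:12389  93:9714  94:12470  95:8701
  96:843  97:10634  98:636  99:7313  100:2278  101:5328  102:2807  103:518
  104:5998  105:12978  106:7601  107:4586  108:5356  109:6725  110:13079  111:7487
  112:11429  113:6453  114:3512  115:8938
Giant step factor: 8688^(-116) ≡ 6192 (mod 13297).
Scan 6371·6192^i mod 13297 for i = 0, 1, …:
  i=0: 6371   i=1: 10330   i=2: 4790   i=3: 7370
  i=4: 13033   i=5: 843
Match at i=5, j=96: e = 5·116 + 96 = 676.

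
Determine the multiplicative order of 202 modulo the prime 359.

179

The order of 202 must divide p − 1 = 358 = 2 · 179.
Divisors: 1, 2, 179, 358.
Check each in increasing order: 202^1 ≡ 202;  202^2 ≡ 237;  202^179 ≡ 1.
Smallest exponent giving 1 is 179.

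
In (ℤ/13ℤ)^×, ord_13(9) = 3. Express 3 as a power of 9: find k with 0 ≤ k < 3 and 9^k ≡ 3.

Successive powers of 9 modulo 13:
  9^0=1  9^1=9  9^2=3
So 9^2 ≡ 3 (mod 13), giving k = 2.

2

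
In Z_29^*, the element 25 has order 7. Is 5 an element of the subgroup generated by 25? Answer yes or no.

⟨25⟩ has order 7; its elements mod 29 are {1, 7, 16, 20, 23, 24, 25}.
5 is not in this set.

no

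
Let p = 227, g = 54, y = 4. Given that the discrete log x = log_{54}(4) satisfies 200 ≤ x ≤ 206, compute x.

200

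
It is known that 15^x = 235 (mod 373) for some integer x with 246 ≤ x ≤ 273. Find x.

256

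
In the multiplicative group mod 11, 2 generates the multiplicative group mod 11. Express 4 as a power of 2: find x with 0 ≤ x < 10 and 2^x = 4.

2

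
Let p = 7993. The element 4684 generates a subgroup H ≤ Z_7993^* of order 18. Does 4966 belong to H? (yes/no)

4966 ∈ ⟨4684⟩ iff 4966^18 ≡ 1 (mod 7993), since |⟨4684⟩| = 18.
4966^18 mod 7993 = 4178.
Since 4178 ≠ 1, 4966 does not lie in the subgroup.

no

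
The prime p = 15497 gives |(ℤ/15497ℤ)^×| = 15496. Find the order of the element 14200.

1937

The order of 14200 must divide p − 1 = 15496 = 2^3 · 13 · 149.
Divisors: 1, 2, 4, 8, 13, 26, 52, 104, 149, 298, 596, 1192, 1937, 3874, 7748, 15496.
Check each in increasing order: 14200^1 ≡ 14200;  14200^2 ≡ 8533;  14200^4 ≡ 7183;  14200^8 ≡ 5976;  14200^13 ≡ 8624;  14200^26 ≡ 3273;  14200^52 ≡ 4102;  14200^104 ≡ 12159;  14200^149 ≡ 12989;  14200^298 ≡ 13779;  14200^596 ≡ 7094;  14200^1192 ≡ 6077;  14200^1937 ≡ 1.
Smallest exponent giving 1 is 1937.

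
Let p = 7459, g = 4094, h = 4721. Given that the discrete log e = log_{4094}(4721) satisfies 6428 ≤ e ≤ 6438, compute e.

Compute 4094^6428 mod 7459 = 1444, then multiply by 4094 repeatedly:
  4094^6428=1444  4094^6429=4208  4094^6430=4721
Found 4721 at exponent 6430.

6430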